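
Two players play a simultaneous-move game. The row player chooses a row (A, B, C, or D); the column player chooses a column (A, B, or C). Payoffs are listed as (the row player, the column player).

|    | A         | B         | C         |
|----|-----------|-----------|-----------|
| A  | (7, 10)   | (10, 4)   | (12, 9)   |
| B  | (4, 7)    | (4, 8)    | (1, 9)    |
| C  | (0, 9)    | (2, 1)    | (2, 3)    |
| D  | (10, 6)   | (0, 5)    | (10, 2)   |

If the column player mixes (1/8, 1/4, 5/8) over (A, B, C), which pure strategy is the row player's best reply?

A

The row player's best reply maximizes expected payoff against the mix.
A: (1/8)·7 + (1/4)·10 + (5/8)·12 = 87/8
B: (1/8)·4 + (1/4)·4 + (5/8)·1 = 17/8
C: (1/8)·0 + (1/4)·2 + (5/8)·2 = 7/4
D: (1/8)·10 + (1/4)·0 + (5/8)·10 = 15/2
Highest expected payoff is 87/8, from A.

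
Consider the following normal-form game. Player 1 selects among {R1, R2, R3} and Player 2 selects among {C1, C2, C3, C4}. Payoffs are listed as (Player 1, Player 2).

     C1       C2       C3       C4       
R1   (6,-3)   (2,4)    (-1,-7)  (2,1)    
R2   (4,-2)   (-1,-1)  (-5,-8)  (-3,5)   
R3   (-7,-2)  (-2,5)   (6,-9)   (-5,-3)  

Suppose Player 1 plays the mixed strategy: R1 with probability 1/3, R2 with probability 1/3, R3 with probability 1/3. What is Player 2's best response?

C2

Compute Player 2's expected payoff from each pure strategy against the given mix.
C1: (1/3)·(-3) + (1/3)·(-2) + (1/3)·(-2) = -7/3
C2: (1/3)·4 + (1/3)·(-1) + (1/3)·5 = 8/3
C3: (1/3)·(-7) + (1/3)·(-8) + (1/3)·(-9) = -8
C4: (1/3)·1 + (1/3)·5 + (1/3)·(-3) = 1
Highest expected payoff is 8/3, from C2.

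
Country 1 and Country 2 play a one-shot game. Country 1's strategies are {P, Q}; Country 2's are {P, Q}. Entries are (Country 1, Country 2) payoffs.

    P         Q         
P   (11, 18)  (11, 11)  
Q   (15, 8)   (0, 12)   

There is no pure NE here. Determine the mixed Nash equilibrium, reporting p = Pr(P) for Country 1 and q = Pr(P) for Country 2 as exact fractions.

In a mixed NE each player is indifferent between their pure strategies, so the opponent's mix sets the indifference.
Country 2 indifferent between P and Q: p·18 + (1−p)·8 = p·11 + (1−p)·12 ⟹ 8 + 10p = 12 + (-1)p ⟹ p = 4/11.
Country 1 indifferent between P and Q: q·11 + (1−q)·11 = q·15 + (1−q)·0 ⟹ 11 + 0q = 0 + 15q ⟹ q = 11/15.

p = 4/11, q = 11/15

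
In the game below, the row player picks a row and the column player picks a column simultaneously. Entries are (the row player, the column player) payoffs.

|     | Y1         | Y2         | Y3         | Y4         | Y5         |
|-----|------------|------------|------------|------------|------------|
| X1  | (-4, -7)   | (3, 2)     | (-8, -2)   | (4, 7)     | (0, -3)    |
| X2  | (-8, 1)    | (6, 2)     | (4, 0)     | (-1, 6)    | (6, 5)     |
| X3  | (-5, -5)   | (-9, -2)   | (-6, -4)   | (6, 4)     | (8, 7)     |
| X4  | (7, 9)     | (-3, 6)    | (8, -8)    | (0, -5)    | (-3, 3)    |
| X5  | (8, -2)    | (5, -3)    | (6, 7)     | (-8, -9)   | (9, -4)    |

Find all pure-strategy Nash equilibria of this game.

None

Find each player's best response to every opponent strategy; NE are the intersections.
The row player's best responses — vs Y1: X5 (payoff 8); vs Y2: X2 (payoff 6); vs Y3: X4 (payoff 8); vs Y4: X3 (payoff 6); vs Y5: X5 (payoff 9).
The column player's best responses — vs X1: Y4 (payoff 7); vs X2: Y4 (payoff 6); vs X3: Y5 (payoff 7); vs X4: Y1 (payoff 9); vs X5: Y3 (payoff 7).
No cell has both players best-responding. For instance, the row player's best reply to Y3 is X4, but against X4 the column player prefers Y1 over Y3.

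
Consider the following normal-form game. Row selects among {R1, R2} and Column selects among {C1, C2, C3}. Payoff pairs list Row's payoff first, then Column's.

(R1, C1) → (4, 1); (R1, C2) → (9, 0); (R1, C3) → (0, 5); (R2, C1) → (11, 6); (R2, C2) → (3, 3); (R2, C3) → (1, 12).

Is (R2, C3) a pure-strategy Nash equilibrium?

Holding Column at C3: Row gets 1 from R2, versus 0 from R1. No profitable deviation for Row.
Holding Row at R2: Column gets 12 from C3, versus 6 from C1, 3 from C2. No profitable deviation for Column either.

Yes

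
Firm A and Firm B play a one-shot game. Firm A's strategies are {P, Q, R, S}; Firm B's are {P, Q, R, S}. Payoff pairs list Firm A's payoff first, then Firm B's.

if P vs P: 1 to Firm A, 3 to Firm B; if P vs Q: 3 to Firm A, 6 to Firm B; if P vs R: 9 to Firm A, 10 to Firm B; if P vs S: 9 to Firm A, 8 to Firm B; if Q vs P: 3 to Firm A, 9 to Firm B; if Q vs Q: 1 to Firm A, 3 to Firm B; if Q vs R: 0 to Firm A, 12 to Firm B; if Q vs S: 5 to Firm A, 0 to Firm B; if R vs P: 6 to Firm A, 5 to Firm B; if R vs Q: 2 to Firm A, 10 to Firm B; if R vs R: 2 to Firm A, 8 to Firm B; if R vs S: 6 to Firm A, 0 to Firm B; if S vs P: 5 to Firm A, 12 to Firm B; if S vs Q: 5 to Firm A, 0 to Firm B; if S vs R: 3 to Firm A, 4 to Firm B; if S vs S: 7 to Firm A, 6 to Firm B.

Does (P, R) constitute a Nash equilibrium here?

Yes

Holding Firm B at R: Firm A gets 9 from P, versus 0 from Q, 2 from R, 3 from S. No profitable deviation for Firm A.
Holding Firm A at P: Firm B gets 10 from R, versus 3 from P, 6 from Q, 8 from S. No profitable deviation for Firm B either.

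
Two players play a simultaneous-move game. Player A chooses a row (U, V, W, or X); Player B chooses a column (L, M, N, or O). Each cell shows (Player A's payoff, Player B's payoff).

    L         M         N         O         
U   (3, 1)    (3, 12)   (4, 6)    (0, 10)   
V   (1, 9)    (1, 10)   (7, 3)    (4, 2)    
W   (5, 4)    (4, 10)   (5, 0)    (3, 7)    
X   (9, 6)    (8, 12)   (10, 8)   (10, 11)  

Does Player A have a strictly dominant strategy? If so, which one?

X

Check whether one of Player A's strategies beats all alternatives regardless of what the opponent does.
X strictly dominates: vs L: 9 > each of {3, 1, 5}; vs M: 8 > each of {3, 1, 4}; vs N: 10 > each of {4, 7, 5}; vs O: 10 > each of {0, 4, 3}.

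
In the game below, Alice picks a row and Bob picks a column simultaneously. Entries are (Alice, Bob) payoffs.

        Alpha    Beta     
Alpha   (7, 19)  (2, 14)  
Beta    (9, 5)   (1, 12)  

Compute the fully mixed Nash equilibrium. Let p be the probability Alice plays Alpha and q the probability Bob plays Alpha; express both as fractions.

p = 7/12, q = 1/3

Each player's mixing probability is pinned down by making the *other* player indifferent.
Bob indifferent between Alpha and Beta: p·19 + (1−p)·5 = p·14 + (1−p)·12 ⟹ 5 + 14p = 12 + 2p ⟹ p = 7/12.
Alice indifferent between Alpha and Beta: q·7 + (1−q)·2 = q·9 + (1−q)·1 ⟹ 2 + 5q = 1 + 8q ⟹ q = 1/3.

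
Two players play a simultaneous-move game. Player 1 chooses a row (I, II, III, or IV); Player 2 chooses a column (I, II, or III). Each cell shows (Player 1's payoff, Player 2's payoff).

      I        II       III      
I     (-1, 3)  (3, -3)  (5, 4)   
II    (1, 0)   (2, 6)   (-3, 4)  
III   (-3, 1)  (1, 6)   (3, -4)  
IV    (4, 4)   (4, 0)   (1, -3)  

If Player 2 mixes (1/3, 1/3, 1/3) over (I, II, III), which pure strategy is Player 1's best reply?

IV

Player 1's best reply maximizes expected payoff against the mix.
I: (1/3)·(-1) + (1/3)·3 + (1/3)·5 = 7/3
II: (1/3)·1 + (1/3)·2 + (1/3)·(-3) = 0
III: (1/3)·(-3) + (1/3)·1 + (1/3)·3 = 1/3
IV: (1/3)·4 + (1/3)·4 + (1/3)·1 = 3
Highest expected payoff is 3, from IV.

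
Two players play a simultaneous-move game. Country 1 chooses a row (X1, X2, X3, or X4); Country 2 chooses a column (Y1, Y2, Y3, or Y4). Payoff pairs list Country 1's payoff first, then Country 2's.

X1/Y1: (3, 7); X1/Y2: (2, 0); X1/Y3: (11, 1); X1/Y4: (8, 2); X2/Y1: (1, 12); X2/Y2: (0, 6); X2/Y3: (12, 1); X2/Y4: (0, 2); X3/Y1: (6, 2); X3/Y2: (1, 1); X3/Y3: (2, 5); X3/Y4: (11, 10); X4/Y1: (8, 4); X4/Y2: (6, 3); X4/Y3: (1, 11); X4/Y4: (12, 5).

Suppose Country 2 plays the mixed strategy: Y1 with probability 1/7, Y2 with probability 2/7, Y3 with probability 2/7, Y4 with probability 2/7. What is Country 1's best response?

Compute Country 1's expected payoff from each pure strategy against the given mix.
X1: (1/7)·3 + (2/7)·2 + (2/7)·11 + (2/7)·8 = 45/7
X2: (1/7)·1 + (2/7)·0 + (2/7)·12 + (2/7)·0 = 25/7
X3: (1/7)·6 + (2/7)·1 + (2/7)·2 + (2/7)·11 = 34/7
X4: (1/7)·8 + (2/7)·6 + (2/7)·1 + (2/7)·12 = 46/7
Highest expected payoff is 46/7, from X4.

X4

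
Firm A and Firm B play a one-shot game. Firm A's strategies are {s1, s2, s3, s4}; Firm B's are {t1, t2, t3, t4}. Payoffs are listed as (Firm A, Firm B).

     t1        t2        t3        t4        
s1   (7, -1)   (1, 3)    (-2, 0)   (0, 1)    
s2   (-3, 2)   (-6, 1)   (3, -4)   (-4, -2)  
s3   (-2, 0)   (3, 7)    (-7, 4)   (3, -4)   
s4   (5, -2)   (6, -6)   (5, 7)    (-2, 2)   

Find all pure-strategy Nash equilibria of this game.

(s4, t3)

Check mutual best responses: a cell is a NE iff neither player can gain by unilaterally deviating.
Firm A's best responses — vs t1: s1 (payoff 7); vs t2: s4 (payoff 6); vs t3: s4 (payoff 5); vs t4: s3 (payoff 3).
Firm B's best responses — vs s1: t2 (payoff 3); vs s2: t1 (payoff 2); vs s3: t2 (payoff 7); vs s4: t3 (payoff 7).
The only mutual best response is (s4, t3); neither player gains by switching there.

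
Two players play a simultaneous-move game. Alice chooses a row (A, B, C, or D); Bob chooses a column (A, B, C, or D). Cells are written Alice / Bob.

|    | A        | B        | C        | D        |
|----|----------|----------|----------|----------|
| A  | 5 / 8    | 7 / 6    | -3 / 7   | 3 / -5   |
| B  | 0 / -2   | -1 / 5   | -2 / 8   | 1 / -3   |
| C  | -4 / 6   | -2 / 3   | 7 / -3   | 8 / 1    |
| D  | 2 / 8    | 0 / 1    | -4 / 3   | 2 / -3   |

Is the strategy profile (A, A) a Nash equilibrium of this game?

Holding Bob at A: Alice gets 5 from A, versus 0 from B, -4 from C, 2 from D. No profitable deviation for Alice.
Holding Alice at A: Bob gets 8 from A, versus 6 from B, 7 from C, -5 from D. No profitable deviation for Bob either.

Yes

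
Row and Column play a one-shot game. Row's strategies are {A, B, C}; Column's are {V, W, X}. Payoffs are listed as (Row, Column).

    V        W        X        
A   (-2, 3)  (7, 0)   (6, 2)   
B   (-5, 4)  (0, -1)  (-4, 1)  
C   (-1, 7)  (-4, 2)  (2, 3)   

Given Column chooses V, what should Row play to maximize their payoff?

C

With Column fixed at V, Row's payoffs are: A → -2, B → -5, C → -1.
The maximum is -1, achieved by C.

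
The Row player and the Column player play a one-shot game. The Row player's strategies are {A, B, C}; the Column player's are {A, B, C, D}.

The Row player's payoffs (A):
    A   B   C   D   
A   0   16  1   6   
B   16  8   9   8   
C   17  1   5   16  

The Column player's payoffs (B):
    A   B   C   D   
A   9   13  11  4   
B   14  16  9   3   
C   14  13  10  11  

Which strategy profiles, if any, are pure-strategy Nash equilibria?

(A, B) and (C, A)

A profile is a Nash equilibrium when each player is best-responding to the other.
The Row player's best responses — vs A: C (payoff 17); vs B: A (payoff 16); vs C: B (payoff 9); vs D: C (payoff 16).
The Column player's best responses — vs A: B (payoff 13); vs B: B (payoff 16); vs C: A (payoff 14).
Mutual best responses occur at (A, B) and (C, A); at each, neither player gains by switching.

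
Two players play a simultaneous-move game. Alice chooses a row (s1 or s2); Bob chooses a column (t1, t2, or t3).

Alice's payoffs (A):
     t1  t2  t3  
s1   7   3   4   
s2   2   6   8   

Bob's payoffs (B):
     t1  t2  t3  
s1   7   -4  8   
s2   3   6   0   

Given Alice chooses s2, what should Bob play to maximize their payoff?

With Alice fixed at s2, Bob's payoffs are: t1 → 3, t2 → 6, t3 → 0.
The maximum is 6, achieved by t2.

t2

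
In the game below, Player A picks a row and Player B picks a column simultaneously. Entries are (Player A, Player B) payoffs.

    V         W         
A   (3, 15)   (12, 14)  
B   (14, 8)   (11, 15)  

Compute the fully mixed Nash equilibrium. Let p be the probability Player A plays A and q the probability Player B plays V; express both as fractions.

p = 7/8, q = 1/12

Each player's mixing probability is pinned down by making the *other* player indifferent.
Player B indifferent between V and W: p·15 + (1−p)·8 = p·14 + (1−p)·15 ⟹ 8 + 7p = 15 + (-1)p ⟹ p = 7/8.
Player A indifferent between A and B: q·3 + (1−q)·12 = q·14 + (1−q)·11 ⟹ 12 + (-9)q = 11 + 3q ⟹ q = 1/12.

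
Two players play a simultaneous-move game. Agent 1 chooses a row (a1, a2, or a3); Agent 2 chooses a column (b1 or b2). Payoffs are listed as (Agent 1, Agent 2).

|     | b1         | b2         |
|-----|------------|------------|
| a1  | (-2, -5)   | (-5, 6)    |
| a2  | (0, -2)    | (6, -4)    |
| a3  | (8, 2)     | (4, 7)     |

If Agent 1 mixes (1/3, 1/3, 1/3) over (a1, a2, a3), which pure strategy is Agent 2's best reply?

Compute Agent 2's expected payoff from each pure strategy against the given mix.
b1: (1/3)·(-5) + (1/3)·(-2) + (1/3)·2 = -5/3
b2: (1/3)·6 + (1/3)·(-4) + (1/3)·7 = 3
Highest expected payoff is 3, from b2.

b2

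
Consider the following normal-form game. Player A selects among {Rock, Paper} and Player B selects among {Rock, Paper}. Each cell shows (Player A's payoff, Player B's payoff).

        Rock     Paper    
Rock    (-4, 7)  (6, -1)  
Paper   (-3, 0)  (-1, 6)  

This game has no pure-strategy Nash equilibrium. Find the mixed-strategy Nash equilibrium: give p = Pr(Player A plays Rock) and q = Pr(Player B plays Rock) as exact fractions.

p = 3/7, q = 7/8

In a mixed NE each player is indifferent between their pure strategies, so the opponent's mix sets the indifference.
Player B indifferent between Rock and Paper: p·7 + (1−p)·0 = p·(-1) + (1−p)·6 ⟹ 0 + 7p = 6 + (-7)p ⟹ p = 3/7.
Player A indifferent between Rock and Paper: q·(-4) + (1−q)·6 = q·(-3) + (1−q)·(-1) ⟹ 6 + (-10)q = (-1) + (-2)q ⟹ q = 7/8.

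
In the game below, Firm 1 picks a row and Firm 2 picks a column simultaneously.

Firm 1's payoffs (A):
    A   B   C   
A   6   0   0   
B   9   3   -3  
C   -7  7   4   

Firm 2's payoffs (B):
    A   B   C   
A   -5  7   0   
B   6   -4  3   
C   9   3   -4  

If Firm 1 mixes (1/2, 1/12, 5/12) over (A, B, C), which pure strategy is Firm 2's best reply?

Firm 2's best reply maximizes expected payoff against the mix.
A: (1/2)·(-5) + (1/12)·6 + (5/12)·9 = 7/4
B: (1/2)·7 + (1/12)·(-4) + (5/12)·3 = 53/12
C: (1/2)·0 + (1/12)·3 + (5/12)·(-4) = -17/12
Highest expected payoff is 53/12, from B.

B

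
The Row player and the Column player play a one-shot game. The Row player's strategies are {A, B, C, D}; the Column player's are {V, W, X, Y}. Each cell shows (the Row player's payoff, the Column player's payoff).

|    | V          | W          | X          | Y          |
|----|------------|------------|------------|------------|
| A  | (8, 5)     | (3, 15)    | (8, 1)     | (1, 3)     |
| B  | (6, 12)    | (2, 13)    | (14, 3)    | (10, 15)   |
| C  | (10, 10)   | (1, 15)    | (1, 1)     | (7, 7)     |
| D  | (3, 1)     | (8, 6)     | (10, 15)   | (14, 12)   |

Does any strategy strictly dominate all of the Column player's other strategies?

None

A strategy is strictly dominant if it gives the Column player a strictly higher payoff than every other strategy, against every choice by the opponent.
V is not dominant: against A, W gives 15 > 5.
W is not dominant: against B, Y gives 15 > 13.
X is not dominant: against A, V gives 5 > 1.
Y is not dominant: against A, V gives 5 > 3.
No single strategy is best against every opponent action.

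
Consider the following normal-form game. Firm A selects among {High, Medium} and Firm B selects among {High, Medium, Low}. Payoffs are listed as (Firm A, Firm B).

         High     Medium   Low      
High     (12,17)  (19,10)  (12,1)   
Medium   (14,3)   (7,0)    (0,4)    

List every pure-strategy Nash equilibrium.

None

Find each player's best response to every opponent strategy; NE are the intersections.
Firm A's best responses — vs High: Medium (payoff 14); vs Medium: High (payoff 19); vs Low: High (payoff 12).
Firm B's best responses — vs High: High (payoff 17); vs Medium: Low (payoff 4).
No cell has both players best-responding. For instance, Firm A's best reply to Medium is High, but against High Firm B prefers High over Medium.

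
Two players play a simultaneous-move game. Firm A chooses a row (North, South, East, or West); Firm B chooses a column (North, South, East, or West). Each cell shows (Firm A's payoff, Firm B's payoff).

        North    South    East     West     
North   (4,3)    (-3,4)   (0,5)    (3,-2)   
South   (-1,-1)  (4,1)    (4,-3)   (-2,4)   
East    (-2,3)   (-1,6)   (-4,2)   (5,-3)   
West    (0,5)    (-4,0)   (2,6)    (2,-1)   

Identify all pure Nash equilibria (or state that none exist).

No pure-strategy Nash equilibrium

A profile is a Nash equilibrium when each player is best-responding to the other.
Firm A's best responses — vs North: North (payoff 4); vs South: South (payoff 4); vs East: South (payoff 4); vs West: East (payoff 5).
Firm B's best responses — vs North: East (payoff 5); vs South: West (payoff 4); vs East: South (payoff 6); vs West: East (payoff 6).
No cell has both players best-responding. For instance, Firm A's best reply to West is East, but against East Firm B prefers South over West.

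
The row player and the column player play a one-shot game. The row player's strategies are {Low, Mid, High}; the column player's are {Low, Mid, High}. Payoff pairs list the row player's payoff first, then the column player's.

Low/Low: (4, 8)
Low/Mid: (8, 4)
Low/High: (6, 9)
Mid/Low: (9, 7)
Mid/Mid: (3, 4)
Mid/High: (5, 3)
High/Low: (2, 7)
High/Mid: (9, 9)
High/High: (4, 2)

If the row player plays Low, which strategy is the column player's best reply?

With the row player fixed at Low, the column player's payoffs are: Low → 8, Mid → 4, High → 9.
The maximum is 9, achieved by High.

High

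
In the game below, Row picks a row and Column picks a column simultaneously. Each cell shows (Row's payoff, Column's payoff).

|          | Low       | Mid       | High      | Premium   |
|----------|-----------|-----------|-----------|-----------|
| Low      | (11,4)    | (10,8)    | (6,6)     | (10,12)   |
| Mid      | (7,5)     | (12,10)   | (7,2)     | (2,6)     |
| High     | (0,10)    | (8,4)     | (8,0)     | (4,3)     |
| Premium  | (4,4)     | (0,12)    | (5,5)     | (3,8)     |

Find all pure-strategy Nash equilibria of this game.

(Low, Premium) and (Mid, Mid)

Find each player's best response to every opponent strategy; NE are the intersections.
Row's best responses — vs Low: Low (payoff 11); vs Mid: Mid (payoff 12); vs High: High (payoff 8); vs Premium: Low (payoff 10).
Column's best responses — vs Low: Premium (payoff 12); vs Mid: Mid (payoff 10); vs High: Low (payoff 10); vs Premium: Mid (payoff 12).
Mutual best responses occur at (Low, Premium) and (Mid, Mid); at each, neither player gains by switching.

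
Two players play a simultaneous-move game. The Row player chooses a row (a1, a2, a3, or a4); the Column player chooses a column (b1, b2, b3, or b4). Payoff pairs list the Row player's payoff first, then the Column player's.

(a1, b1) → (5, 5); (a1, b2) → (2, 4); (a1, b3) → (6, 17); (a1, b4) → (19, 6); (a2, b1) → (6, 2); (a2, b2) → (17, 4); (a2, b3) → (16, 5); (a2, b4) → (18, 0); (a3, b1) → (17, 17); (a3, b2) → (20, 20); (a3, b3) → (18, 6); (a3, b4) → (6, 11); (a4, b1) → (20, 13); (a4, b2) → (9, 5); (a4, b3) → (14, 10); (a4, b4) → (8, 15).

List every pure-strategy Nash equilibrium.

(a3, b2)

A profile is a Nash equilibrium when each player is best-responding to the other.
The Row player's best responses — vs b1: a4 (payoff 20); vs b2: a3 (payoff 20); vs b3: a3 (payoff 18); vs b4: a1 (payoff 19).
The Column player's best responses — vs a1: b3 (payoff 17); vs a2: b3 (payoff 5); vs a3: b2 (payoff 20); vs a4: b4 (payoff 15).
The only mutual best response is (a3, b2); neither player gains by switching there.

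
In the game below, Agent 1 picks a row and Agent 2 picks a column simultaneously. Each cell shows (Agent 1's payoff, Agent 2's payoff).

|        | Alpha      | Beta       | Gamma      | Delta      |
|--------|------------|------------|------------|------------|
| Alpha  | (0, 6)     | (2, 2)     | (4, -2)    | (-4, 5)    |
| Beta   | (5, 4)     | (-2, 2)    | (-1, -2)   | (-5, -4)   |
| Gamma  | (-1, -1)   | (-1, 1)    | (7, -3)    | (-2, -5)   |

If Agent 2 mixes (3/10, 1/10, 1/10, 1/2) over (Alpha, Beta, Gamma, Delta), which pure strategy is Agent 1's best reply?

Gamma

Compute Agent 1's expected payoff from each pure strategy against the given mix.
Alpha: (3/10)·0 + (1/10)·2 + (1/10)·4 + (1/2)·(-4) = -7/5
Beta: (3/10)·5 + (1/10)·(-2) + (1/10)·(-1) + (1/2)·(-5) = -13/10
Gamma: (3/10)·(-1) + (1/10)·(-1) + (1/10)·7 + (1/2)·(-2) = -7/10
Highest expected payoff is -7/10, from Gamma.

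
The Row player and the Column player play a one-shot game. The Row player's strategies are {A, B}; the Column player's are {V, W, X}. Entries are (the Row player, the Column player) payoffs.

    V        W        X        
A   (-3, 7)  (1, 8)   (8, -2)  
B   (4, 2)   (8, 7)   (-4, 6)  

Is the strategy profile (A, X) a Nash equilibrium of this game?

No

Holding the Column player at X: the Row player gets 8 from A, versus -4 from B. No profitable deviation for the Row player.
Holding the Row player at A: the Column player gets -2 from X but could get 8 by switching to W. The Column player has a profitable deviation.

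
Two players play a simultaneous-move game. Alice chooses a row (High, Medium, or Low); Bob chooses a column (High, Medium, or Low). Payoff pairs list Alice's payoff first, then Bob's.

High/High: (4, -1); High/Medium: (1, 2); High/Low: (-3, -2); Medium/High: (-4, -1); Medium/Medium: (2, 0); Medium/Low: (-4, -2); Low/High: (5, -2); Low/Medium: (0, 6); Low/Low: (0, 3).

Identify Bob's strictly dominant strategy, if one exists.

A strategy is strictly dominant if it gives Bob a strictly higher payoff than every other strategy, against every choice by the opponent.
Medium strictly dominates: vs High: 2 > each of {-1, -2}; vs Medium: 0 > each of {-1, -2}; vs Low: 6 > each of {-2, 3}.

Medium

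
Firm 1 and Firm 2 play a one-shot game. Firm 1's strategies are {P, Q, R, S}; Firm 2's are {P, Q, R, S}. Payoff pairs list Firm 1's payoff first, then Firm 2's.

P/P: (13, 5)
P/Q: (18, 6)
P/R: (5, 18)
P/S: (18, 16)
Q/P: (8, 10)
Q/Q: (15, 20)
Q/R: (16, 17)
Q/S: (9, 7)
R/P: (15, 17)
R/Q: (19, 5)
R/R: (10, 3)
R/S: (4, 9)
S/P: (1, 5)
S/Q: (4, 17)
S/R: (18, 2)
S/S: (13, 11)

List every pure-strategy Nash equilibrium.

A profile is a Nash equilibrium when each player is best-responding to the other.
Firm 1's best responses — vs P: R (payoff 15); vs Q: R (payoff 19); vs R: S (payoff 18); vs S: P (payoff 18).
Firm 2's best responses — vs P: R (payoff 18); vs Q: Q (payoff 20); vs R: P (payoff 17); vs S: Q (payoff 17).
The only mutual best response is (R, P); neither player gains by switching there.

(R, P)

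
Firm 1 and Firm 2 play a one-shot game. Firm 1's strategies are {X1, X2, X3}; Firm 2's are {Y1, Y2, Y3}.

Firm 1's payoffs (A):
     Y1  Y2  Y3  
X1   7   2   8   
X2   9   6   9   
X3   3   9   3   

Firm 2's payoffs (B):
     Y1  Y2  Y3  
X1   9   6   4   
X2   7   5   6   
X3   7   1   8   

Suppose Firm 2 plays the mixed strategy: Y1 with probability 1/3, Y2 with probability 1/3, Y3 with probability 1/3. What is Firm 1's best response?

X2

Compute Firm 1's expected payoff from each pure strategy against the given mix.
X1: (1/3)·7 + (1/3)·2 + (1/3)·8 = 17/3
X2: (1/3)·9 + (1/3)·6 + (1/3)·9 = 8
X3: (1/3)·3 + (1/3)·9 + (1/3)·3 = 5
Highest expected payoff is 8, from X2.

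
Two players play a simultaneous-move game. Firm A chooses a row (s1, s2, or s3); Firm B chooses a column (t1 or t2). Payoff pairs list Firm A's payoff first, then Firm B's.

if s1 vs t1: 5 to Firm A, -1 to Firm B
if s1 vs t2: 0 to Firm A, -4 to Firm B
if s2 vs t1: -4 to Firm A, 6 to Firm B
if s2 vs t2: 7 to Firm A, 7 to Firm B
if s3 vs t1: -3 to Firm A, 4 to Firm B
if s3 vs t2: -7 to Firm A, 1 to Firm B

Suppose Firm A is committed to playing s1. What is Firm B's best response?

With Firm A fixed at s1, Firm B's payoffs are: t1 → -1, t2 → -4.
The maximum is -1, achieved by t1.

t1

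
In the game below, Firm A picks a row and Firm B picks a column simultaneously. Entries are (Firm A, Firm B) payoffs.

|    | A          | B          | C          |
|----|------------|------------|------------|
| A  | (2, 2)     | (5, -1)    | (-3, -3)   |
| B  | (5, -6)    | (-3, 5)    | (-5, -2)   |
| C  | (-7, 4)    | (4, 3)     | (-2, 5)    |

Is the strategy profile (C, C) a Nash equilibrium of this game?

Yes

Holding Firm B at C: Firm A gets -2 from C, versus -3 from A, -5 from B. No profitable deviation for Firm A.
Holding Firm A at C: Firm B gets 5 from C, versus 4 from A, 3 from B. No profitable deviation for Firm B either.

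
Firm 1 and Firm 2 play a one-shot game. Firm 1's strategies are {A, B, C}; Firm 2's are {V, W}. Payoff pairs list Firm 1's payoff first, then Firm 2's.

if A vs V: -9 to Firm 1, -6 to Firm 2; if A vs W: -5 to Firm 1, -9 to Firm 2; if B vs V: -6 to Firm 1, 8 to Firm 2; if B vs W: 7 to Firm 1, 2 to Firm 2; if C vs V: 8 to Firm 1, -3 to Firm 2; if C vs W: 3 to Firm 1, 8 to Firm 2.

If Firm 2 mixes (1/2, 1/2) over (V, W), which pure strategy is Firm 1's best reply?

C

Firm 1's best reply maximizes expected payoff against the mix.
A: (1/2)·(-9) + (1/2)·(-5) = -7
B: (1/2)·(-6) + (1/2)·7 = 1/2
C: (1/2)·8 + (1/2)·3 = 11/2
Highest expected payoff is 11/2, from C.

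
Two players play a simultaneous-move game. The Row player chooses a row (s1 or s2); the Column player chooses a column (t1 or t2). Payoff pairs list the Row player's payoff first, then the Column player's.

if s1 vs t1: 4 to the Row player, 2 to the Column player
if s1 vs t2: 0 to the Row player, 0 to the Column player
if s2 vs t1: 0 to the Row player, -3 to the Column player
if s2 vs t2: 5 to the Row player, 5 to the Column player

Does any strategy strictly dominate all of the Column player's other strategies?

No strictly dominant strategy

A strategy is strictly dominant if it gives the Column player a strictly higher payoff than every other strategy, against every choice by the opponent.
t1 is not dominant: against s2, t2 gives 5 > -3.
t2 is not dominant: against s1, t1 gives 2 > 0.
No single strategy is best against every opponent action.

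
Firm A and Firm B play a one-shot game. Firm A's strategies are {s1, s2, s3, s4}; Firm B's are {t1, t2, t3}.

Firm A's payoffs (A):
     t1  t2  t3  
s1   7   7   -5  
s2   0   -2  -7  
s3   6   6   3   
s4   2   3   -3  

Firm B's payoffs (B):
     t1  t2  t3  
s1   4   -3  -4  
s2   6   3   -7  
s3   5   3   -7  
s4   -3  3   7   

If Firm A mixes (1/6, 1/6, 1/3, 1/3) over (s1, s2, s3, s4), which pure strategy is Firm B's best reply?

Firm B's best reply maximizes expected payoff against the mix.
t1: (1/6)·4 + (1/6)·6 + (1/3)·5 + (1/3)·(-3) = 7/3
t2: (1/6)·(-3) + (1/6)·3 + (1/3)·3 + (1/3)·3 = 2
t3: (1/6)·(-4) + (1/6)·(-7) + (1/3)·(-7) + (1/3)·7 = -11/6
Highest expected payoff is 7/3, from t1.

t1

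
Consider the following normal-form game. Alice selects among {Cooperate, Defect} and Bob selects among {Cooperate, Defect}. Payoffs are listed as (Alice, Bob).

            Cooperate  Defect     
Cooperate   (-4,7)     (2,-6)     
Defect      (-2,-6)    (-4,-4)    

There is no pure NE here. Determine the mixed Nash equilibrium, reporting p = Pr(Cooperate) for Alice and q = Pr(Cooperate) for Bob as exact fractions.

Each player's mixing probability is pinned down by making the *other* player indifferent.
Bob indifferent between Cooperate and Defect: p·7 + (1−p)·(-6) = p·(-6) + (1−p)·(-4) ⟹ (-6) + 13p = (-4) + (-2)p ⟹ p = 2/15.
Alice indifferent between Cooperate and Defect: q·(-4) + (1−q)·2 = q·(-2) + (1−q)·(-4) ⟹ 2 + (-6)q = (-4) + 2q ⟹ q = 3/4.

p = 2/15, q = 3/4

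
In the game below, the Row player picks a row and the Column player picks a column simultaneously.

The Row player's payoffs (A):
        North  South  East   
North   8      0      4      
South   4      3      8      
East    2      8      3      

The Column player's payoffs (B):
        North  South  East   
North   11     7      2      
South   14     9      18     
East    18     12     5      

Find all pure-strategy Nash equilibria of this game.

(North, North) and (South, East)

Check mutual best responses: a cell is a NE iff neither player can gain by unilaterally deviating.
The Row player's best responses — vs North: North (payoff 8); vs South: East (payoff 8); vs East: South (payoff 8).
The Column player's best responses — vs North: North (payoff 11); vs South: East (payoff 18); vs East: North (payoff 18).
Mutual best responses occur at (North, North) and (South, East); at each, neither player gains by switching.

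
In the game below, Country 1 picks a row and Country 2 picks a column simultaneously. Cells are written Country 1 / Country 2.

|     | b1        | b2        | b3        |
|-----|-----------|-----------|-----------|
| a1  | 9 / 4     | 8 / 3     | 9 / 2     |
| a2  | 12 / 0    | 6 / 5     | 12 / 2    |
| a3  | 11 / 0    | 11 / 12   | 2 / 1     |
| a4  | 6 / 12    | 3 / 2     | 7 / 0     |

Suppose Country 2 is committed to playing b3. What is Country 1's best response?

With Country 2 fixed at b3, Country 1's payoffs are: a1 → 9, a2 → 12, a3 → 2, a4 → 7.
The maximum is 12, achieved by a2.

a2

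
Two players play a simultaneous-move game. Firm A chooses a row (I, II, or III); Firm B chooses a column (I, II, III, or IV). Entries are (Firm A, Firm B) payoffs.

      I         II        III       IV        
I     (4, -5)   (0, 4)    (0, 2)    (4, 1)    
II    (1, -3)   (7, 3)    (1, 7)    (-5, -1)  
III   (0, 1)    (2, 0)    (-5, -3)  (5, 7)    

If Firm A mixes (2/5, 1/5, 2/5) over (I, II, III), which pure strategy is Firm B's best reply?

Firm B's best reply maximizes expected payoff against the mix.
I: (2/5)·(-5) + (1/5)·(-3) + (2/5)·1 = -11/5
II: (2/5)·4 + (1/5)·3 + (2/5)·0 = 11/5
III: (2/5)·2 + (1/5)·7 + (2/5)·(-3) = 1
IV: (2/5)·1 + (1/5)·(-1) + (2/5)·7 = 3
Highest expected payoff is 3, from IV.

IV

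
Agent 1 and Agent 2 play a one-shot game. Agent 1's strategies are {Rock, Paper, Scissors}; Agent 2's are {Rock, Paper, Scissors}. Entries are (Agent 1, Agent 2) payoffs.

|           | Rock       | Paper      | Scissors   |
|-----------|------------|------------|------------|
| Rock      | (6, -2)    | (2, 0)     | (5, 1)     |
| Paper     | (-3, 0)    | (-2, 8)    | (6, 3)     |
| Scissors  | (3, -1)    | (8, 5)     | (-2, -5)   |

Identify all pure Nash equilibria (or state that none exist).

Find each player's best response to every opponent strategy; NE are the intersections.
Agent 1's best responses — vs Rock: Rock (payoff 6); vs Paper: Scissors (payoff 8); vs Scissors: Paper (payoff 6).
Agent 2's best responses — vs Rock: Scissors (payoff 1); vs Paper: Paper (payoff 8); vs Scissors: Paper (payoff 5).
The only mutual best response is (Scissors, Paper); neither player gains by switching there.

(Scissors, Paper)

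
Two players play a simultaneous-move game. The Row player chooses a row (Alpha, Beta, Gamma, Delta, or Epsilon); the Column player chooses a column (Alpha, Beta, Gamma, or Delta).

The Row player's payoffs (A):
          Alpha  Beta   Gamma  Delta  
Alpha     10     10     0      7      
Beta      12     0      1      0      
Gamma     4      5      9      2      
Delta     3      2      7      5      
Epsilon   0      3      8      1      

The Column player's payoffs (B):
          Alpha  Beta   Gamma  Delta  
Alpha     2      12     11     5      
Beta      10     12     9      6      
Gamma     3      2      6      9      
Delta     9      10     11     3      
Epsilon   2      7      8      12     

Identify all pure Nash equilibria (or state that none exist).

(Alpha, Beta)

A profile is a Nash equilibrium when each player is best-responding to the other.
The Row player's best responses — vs Alpha: Beta (payoff 12); vs Beta: Alpha (payoff 10); vs Gamma: Gamma (payoff 9); vs Delta: Alpha (payoff 7).
The Column player's best responses — vs Alpha: Beta (payoff 12); vs Beta: Beta (payoff 12); vs Gamma: Delta (payoff 9); vs Delta: Gamma (payoff 11); vs Epsilon: Delta (payoff 12).
The only mutual best response is (Alpha, Beta); neither player gains by switching there.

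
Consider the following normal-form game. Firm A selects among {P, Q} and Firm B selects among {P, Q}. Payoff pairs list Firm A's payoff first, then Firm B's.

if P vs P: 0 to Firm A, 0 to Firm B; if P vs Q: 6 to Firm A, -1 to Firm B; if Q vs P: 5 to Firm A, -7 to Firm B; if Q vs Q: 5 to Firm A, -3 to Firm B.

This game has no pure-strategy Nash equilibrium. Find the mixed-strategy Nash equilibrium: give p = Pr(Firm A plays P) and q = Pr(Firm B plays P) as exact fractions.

In a mixed NE each player is indifferent between their pure strategies, so the opponent's mix sets the indifference.
Firm B indifferent between P and Q: p·0 + (1−p)·(-7) = p·(-1) + (1−p)·(-3) ⟹ (-7) + 7p = (-3) + 2p ⟹ p = 4/5.
Firm A indifferent between P and Q: q·0 + (1−q)·6 = q·5 + (1−q)·5 ⟹ 6 + (-6)q = 5 + 0q ⟹ q = 1/6.

p = 4/5, q = 1/6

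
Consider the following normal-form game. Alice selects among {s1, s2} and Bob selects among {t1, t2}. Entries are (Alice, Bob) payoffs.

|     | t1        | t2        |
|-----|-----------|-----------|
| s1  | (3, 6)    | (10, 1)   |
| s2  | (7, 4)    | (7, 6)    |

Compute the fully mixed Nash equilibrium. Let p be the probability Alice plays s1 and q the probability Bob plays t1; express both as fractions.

p = 2/7, q = 3/7

Each player's mixing probability is pinned down by making the *other* player indifferent.
Bob indifferent between t1 and t2: p·6 + (1−p)·4 = p·1 + (1−p)·6 ⟹ 4 + 2p = 6 + (-5)p ⟹ p = 2/7.
Alice indifferent between s1 and s2: q·3 + (1−q)·10 = q·7 + (1−q)·7 ⟹ 10 + (-7)q = 7 + 0q ⟹ q = 3/7.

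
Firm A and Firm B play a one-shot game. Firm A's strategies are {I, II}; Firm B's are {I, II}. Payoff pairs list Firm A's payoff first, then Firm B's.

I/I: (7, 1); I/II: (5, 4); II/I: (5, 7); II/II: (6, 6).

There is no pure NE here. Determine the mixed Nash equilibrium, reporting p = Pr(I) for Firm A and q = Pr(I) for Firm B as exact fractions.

p = 1/4, q = 1/3

Each player's mixing probability is pinned down by making the *other* player indifferent.
Firm B indifferent between I and II: p·1 + (1−p)·7 = p·4 + (1−p)·6 ⟹ 7 + (-6)p = 6 + (-2)p ⟹ p = 1/4.
Firm A indifferent between I and II: q·7 + (1−q)·5 = q·5 + (1−q)·6 ⟹ 5 + 2q = 6 + (-1)q ⟹ q = 1/3.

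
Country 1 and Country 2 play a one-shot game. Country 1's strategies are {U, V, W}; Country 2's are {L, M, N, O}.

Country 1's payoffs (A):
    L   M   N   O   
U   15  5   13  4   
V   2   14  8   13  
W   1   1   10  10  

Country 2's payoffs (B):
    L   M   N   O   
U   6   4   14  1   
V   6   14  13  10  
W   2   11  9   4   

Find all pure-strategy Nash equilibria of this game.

(U, N) and (V, M)

A profile is a Nash equilibrium when each player is best-responding to the other.
Country 1's best responses — vs L: U (payoff 15); vs M: V (payoff 14); vs N: U (payoff 13); vs O: V (payoff 13).
Country 2's best responses — vs U: N (payoff 14); vs V: M (payoff 14); vs W: M (payoff 11).
Mutual best responses occur at (U, N) and (V, M); at each, neither player gains by switching.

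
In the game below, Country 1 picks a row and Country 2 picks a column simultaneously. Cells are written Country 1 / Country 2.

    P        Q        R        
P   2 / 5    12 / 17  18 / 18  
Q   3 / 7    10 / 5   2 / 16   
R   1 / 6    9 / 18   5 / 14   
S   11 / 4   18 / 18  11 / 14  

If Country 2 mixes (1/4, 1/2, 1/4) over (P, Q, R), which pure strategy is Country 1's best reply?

Compute Country 1's expected payoff from each pure strategy against the given mix.
P: (1/4)·2 + (1/2)·12 + (1/4)·18 = 11
Q: (1/4)·3 + (1/2)·10 + (1/4)·2 = 25/4
R: (1/4)·1 + (1/2)·9 + (1/4)·5 = 6
S: (1/4)·11 + (1/2)·18 + (1/4)·11 = 29/2
Highest expected payoff is 29/2, from S.

S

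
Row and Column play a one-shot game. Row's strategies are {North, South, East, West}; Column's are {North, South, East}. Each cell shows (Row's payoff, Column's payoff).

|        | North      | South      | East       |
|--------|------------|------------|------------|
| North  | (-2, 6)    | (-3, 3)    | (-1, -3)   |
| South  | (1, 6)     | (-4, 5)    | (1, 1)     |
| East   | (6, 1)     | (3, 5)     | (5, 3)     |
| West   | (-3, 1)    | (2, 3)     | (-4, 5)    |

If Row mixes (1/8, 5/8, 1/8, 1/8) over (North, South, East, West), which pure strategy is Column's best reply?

Compute Column's expected payoff from each pure strategy against the given mix.
North: (1/8)·6 + (5/8)·6 + (1/8)·1 + (1/8)·1 = 19/4
South: (1/8)·3 + (5/8)·5 + (1/8)·5 + (1/8)·3 = 9/2
East: (1/8)·(-3) + (5/8)·1 + (1/8)·3 + (1/8)·5 = 5/4
Highest expected payoff is 19/4, from North.

North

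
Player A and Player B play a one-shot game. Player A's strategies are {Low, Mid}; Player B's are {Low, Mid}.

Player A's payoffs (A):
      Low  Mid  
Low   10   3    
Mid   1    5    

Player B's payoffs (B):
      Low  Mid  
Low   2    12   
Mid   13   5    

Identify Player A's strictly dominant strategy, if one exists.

Check whether one of Player A's strategies beats all alternatives regardless of what the opponent does.
Low is not dominant: against Mid, Mid gives 5 > 3.
Mid is not dominant: against Low, Low gives 10 > 1.
No single strategy is best against every opponent action.

None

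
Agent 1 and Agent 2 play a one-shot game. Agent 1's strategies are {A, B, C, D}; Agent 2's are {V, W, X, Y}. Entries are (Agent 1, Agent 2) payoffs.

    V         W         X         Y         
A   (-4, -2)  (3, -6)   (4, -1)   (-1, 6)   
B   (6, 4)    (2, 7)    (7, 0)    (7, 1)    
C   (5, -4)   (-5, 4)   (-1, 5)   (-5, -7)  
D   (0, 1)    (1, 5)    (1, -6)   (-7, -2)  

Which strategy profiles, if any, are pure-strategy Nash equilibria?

No pure-strategy Nash equilibrium

Check mutual best responses: a cell is a NE iff neither player can gain by unilaterally deviating.
Agent 1's best responses — vs V: B (payoff 6); vs W: A (payoff 3); vs X: B (payoff 7); vs Y: B (payoff 7).
Agent 2's best responses — vs A: Y (payoff 6); vs B: W (payoff 7); vs C: X (payoff 5); vs D: W (payoff 5).
No cell has both players best-responding. For instance, Agent 1's best reply to X is B, but against B Agent 2 prefers W over X.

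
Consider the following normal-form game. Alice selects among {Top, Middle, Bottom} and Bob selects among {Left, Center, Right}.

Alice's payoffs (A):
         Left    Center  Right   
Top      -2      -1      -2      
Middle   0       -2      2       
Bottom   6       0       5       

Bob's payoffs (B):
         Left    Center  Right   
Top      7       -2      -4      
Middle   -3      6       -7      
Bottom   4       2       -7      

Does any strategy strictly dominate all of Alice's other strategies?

Bottom

A strategy is strictly dominant if it gives Alice a strictly higher payoff than every other strategy, against every choice by the opponent.
Bottom strictly dominates: vs Left: 6 > each of {-2, 0}; vs Center: 0 > each of {-1, -2}; vs Right: 5 > each of {-2, 2}.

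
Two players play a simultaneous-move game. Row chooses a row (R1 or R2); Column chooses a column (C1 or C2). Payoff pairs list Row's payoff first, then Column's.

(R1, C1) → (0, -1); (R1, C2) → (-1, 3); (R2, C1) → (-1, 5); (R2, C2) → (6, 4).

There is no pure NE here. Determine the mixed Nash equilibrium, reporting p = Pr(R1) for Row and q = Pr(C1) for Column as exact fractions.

p = 1/5, q = 7/8

In a mixed NE each player is indifferent between their pure strategies, so the opponent's mix sets the indifference.
Column indifferent between C1 and C2: p·(-1) + (1−p)·5 = p·3 + (1−p)·4 ⟹ 5 + (-6)p = 4 + (-1)p ⟹ p = 1/5.
Row indifferent between R1 and R2: q·0 + (1−q)·(-1) = q·(-1) + (1−q)·6 ⟹ (-1) + 1q = 6 + (-7)q ⟹ q = 7/8.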